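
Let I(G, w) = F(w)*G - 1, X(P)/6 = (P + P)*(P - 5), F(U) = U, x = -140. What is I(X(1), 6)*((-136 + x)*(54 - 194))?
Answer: -11166960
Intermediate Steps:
X(P) = 12*P*(-5 + P) (X(P) = 6*((P + P)*(P - 5)) = 6*((2*P)*(-5 + P)) = 6*(2*P*(-5 + P)) = 12*P*(-5 + P))
I(G, w) = -1 + G*w (I(G, w) = w*G - 1 = G*w - 1 = -1 + G*w)
I(X(1), 6)*((-136 + x)*(54 - 194)) = (-1 + (12*1*(-5 + 1))*6)*((-136 - 140)*(54 - 194)) = (-1 + (12*1*(-4))*6)*(-276*(-140)) = (-1 - 48*6)*38640 = (-1 - 288)*38640 = -289*38640 = -11166960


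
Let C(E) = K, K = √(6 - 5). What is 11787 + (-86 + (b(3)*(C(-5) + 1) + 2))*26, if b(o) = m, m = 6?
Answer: 9915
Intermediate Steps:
K = 1 (K = √1 = 1)
b(o) = 6
C(E) = 1
11787 + (-86 + (b(3)*(C(-5) + 1) + 2))*26 = 11787 + (-86 + (6*(1 + 1) + 2))*26 = 11787 + (-86 + (6*2 + 2))*26 = 11787 + (-86 + (12 + 2))*26 = 11787 + (-86 + 14)*26 = 11787 - 72*26 = 11787 - 1872 = 9915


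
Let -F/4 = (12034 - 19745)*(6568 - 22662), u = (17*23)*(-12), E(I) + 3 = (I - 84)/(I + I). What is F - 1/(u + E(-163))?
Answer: -759657442357202/1530323 ≈ -4.9640e+8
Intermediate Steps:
E(I) = -3 + (-84 + I)/(2*I) (E(I) = -3 + (I - 84)/(I + I) = -3 + (-84 + I)/((2*I)) = -3 + (-84 + I)*(1/(2*I)) = -3 + (-84 + I)/(2*I))
u = -4692 (u = 391*(-12) = -4692)
F = -496403336 (F = -4*(12034 - 19745)*(6568 - 22662) = -(-30844)*(-16094) = -4*124100834 = -496403336)
F - 1/(u + E(-163)) = -496403336 - 1/(-4692 + (-5/2 - 42/(-163))) = -496403336 - 1/(-4692 + (-5/2 - 42*(-1/163))) = -496403336 - 1/(-4692 + (-5/2 + 42/163)) = -496403336 - 1/(-4692 - 731/326) = -496403336 - 1/(-1530323/326) = -496403336 - 1*(-326/1530323) = -496403336 + 326/1530323 = -759657442357202/1530323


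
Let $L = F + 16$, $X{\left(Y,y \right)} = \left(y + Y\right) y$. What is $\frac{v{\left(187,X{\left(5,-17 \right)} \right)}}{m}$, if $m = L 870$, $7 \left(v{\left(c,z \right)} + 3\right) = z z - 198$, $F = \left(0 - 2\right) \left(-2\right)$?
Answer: $\frac{13799}{40600} \approx 0.33988$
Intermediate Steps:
$X{\left(Y,y \right)} = y \left(Y + y\right)$ ($X{\left(Y,y \right)} = \left(Y + y\right) y = y \left(Y + y\right)$)
$F = 4$ ($F = \left(-2\right) \left(-2\right) = 4$)
$v{\left(c,z \right)} = - \frac{219}{7} + \frac{z^{2}}{7}$ ($v{\left(c,z \right)} = -3 + \frac{z z - 198}{7} = -3 + \frac{z^{2} - 198}{7} = -3 + \frac{-198 + z^{2}}{7} = -3 + \left(- \frac{198}{7} + \frac{z^{2}}{7}\right) = - \frac{219}{7} + \frac{z^{2}}{7}$)
$L = 20$ ($L = 4 + 16 = 20$)
$m = 17400$ ($m = 20 \cdot 870 = 17400$)
$\frac{v{\left(187,X{\left(5,-17 \right)} \right)}}{m} = \frac{- \frac{219}{7} + \frac{\left(- 17 \left(5 - 17\right)\right)^{2}}{7}}{17400} = \left(- \frac{219}{7} + \frac{\left(\left(-17\right) \left(-12\right)\right)^{2}}{7}\right) \frac{1}{17400} = \left(- \frac{219}{7} + \frac{204^{2}}{7}\right) \frac{1}{17400} = \left(- \frac{219}{7} + \frac{1}{7} \cdot 41616\right) \frac{1}{17400} = \left(- \frac{219}{7} + \frac{41616}{7}\right) \frac{1}{17400} = \frac{41397}{7} \cdot \frac{1}{17400} = \frac{13799}{40600}$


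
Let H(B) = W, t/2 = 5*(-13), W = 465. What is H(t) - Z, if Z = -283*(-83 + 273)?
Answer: 54235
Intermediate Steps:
t = -130 (t = 2*(5*(-13)) = 2*(-65) = -130)
H(B) = 465
Z = -53770 (Z = -283*190 = -53770)
H(t) - Z = 465 - 1*(-53770) = 465 + 53770 = 54235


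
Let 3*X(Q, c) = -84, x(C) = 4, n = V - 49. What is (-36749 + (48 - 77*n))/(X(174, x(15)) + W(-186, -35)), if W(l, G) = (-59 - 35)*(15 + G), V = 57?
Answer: -37317/1852 ≈ -20.150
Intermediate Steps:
W(l, G) = -1410 - 94*G (W(l, G) = -94*(15 + G) = -1410 - 94*G)
n = 8 (n = 57 - 49 = 8)
X(Q, c) = -28 (X(Q, c) = (⅓)*(-84) = -28)
(-36749 + (48 - 77*n))/(X(174, x(15)) + W(-186, -35)) = (-36749 + (48 - 77*8))/(-28 + (-1410 - 94*(-35))) = (-36749 + (48 - 616))/(-28 + (-1410 + 3290)) = (-36749 - 568)/(-28 + 1880) = -37317/1852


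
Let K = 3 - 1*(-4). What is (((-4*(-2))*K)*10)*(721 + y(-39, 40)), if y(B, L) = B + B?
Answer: 360080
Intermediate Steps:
y(B, L) = 2*B
K = 7 (K = 3 + 4 = 7)
(((-4*(-2))*K)*10)*(721 + y(-39, 40)) = ((-4*(-2)*7)*10)*(721 + 2*(-39)) = ((8*7)*10)*(721 - 78) = (56*10)*643 = 560*643 = 360080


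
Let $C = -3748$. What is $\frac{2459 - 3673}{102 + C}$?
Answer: $\frac{607}{1823} \approx 0.33297$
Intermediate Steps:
$\frac{2459 - 3673}{102 + C} = \frac{2459 - 3673}{102 - 3748} = - \frac{1214}{-3646} = \left(-1214\right) \left(- \frac{1}{3646}\right) = \frac{607}{1823}$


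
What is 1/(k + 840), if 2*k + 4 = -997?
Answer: 2/679 ≈ 0.0029455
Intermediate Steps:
k = -1001/2 (k = -2 + (½)*(-997) = -2 - 997/2 = -1001/2 ≈ -500.50)
1/(k + 840) = 1/(-1001/2 + 840) = 1/(679/2) = 2/679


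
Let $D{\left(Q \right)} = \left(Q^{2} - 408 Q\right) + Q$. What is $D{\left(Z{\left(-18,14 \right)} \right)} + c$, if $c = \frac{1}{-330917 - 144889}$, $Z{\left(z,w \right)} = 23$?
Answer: $- \frac{4202318593}{475806} \approx -8832.0$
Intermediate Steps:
$c = - \frac{1}{475806}$ ($c = \frac{1}{-475806} = - \frac{1}{475806} \approx -2.1017 \cdot 10^{-6}$)
$D{\left(Q \right)} = Q^{2} - 407 Q$
$D{\left(Z{\left(-18,14 \right)} \right)} + c = 23 \left(-407 + 23\right) - \frac{1}{475806} = 23 \left(-384\right) - \frac{1}{475806} = -8832 - \frac{1}{475806} = - \frac{4202318593}{475806}$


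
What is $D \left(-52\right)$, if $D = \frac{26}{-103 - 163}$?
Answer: $\frac{676}{133} \approx 5.0827$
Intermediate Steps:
$D = - \frac{13}{133}$ ($D = \frac{26}{-266} = 26 \left(- \frac{1}{266}\right) = - \frac{13}{133} \approx -0.097744$)
$D \left(-52\right) = \left(- \frac{13}{133}\right) \left(-52\right) = \frac{676}{133}$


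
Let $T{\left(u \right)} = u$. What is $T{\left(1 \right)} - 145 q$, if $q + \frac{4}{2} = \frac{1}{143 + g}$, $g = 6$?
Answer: $\frac{43214}{149} \approx 290.03$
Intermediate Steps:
$q = - \frac{297}{149}$ ($q = -2 + \frac{1}{143 + 6} = -2 + \frac{1}{149} = - \frac{297}{149} \approx -1.9933$)
$T{\left(1 \right)} - 145 q = 1 - - \frac{43065}{149} = 1 + \frac{43065}{149} = \frac{43214}{149}$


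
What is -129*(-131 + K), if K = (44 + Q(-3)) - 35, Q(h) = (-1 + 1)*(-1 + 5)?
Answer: 15738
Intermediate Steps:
Q(h) = 0 (Q(h) = 0*4 = 0)
K = 9 (K = (44 + 0) - 35 = 44 - 35 = 9)
-129*(-131 + K) = -129*(-131 + 9) = -129*(-122) = 15738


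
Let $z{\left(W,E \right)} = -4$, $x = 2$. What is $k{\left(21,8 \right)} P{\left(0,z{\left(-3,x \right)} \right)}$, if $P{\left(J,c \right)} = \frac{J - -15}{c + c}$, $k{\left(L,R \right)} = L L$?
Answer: $- \frac{6615}{8} \approx -826.88$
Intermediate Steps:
$k{\left(L,R \right)} = L^{2}$
$P{\left(J,c \right)} = \frac{15 + J}{2 c}$ ($P{\left(J,c \right)} = \frac{J + \left(20 - 5\right)}{2 c} = \left(J + 15\right) \frac{1}{2 c} = \left(15 + J\right) \frac{1}{2 c} = \frac{15 + J}{2 c}$)
$k{\left(21,8 \right)} P{\left(0,z{\left(-3,x \right)} \right)} = 21^{2} \frac{15 + 0}{2 \left(-4\right)} = 441 \cdot \frac{1}{2} \left(- \frac{1}{4}\right) 15 = 441 \left(- \frac{15}{8}\right) = - \frac{6615}{8}$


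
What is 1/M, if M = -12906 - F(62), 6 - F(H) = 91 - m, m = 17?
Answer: -1/12838 ≈ -7.7894e-5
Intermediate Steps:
F(H) = -68 (F(H) = 6 - (91 - 1*17) = 6 - (91 - 17) = 6 - 1*74 = 6 - 74 = -68)
M = -12838 (M = -12906 - 1*(-68) = -12906 + 68 = -12838)
1/M = 1/(-12838) = -1/12838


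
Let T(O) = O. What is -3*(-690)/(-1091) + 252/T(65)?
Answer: 140382/70915 ≈ 1.9796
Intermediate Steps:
-3*(-690)/(-1091) + 252/T(65) = -3*(-690)/(-1091) + 252/65 = 2070*(-1/1091) + 252*(1/65) = -2070/1091 + 252/65 = 140382/70915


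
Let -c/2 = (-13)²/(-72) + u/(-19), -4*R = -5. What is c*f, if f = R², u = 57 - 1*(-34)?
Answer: 244075/10944 ≈ 22.302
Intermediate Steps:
R = 5/4 (R = -¼*(-5) = 5/4 ≈ 1.2500)
u = 91 (u = 57 + 34 = 91)
f = 25/16 (f = (5/4)² = 25/16 ≈ 1.5625)
c = 9763/684 (c = -2*((-13)²/(-72) + 91/(-19)) = -2*(169*(-1/72) + 91*(-1/19)) = -2*(-169/72 - 91/19) = -2*(-9763/1368) = 9763/684 ≈ 14.273)
c*f = (9763/684)*(25/16) = 244075/10944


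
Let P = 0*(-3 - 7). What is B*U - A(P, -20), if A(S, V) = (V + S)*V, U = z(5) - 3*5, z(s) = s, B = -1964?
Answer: 19240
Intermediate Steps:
P = 0 (P = 0*(-10) = 0)
U = -10 (U = 5 - 3*5 = 5 - 15 = -10)
A(S, V) = V*(S + V) (A(S, V) = (S + V)*V = V*(S + V))
B*U - A(P, -20) = -1964*(-10) - (-20)*(0 - 20) = 19640 - (-20)*(-20) = 19640 - 1*400 = 19640 - 400 = 19240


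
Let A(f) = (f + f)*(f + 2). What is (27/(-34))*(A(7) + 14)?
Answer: -1890/17 ≈ -111.18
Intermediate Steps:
A(f) = 2*f*(2 + f) (A(f) = (2*f)*(2 + f) = 2*f*(2 + f))
(27/(-34))*(A(7) + 14) = (27/(-34))*(2*7*(2 + 7) + 14) = (27*(-1/34))*(2*7*9 + 14) = -27*(126 + 14)/34 = -27/34*140 = -1890/17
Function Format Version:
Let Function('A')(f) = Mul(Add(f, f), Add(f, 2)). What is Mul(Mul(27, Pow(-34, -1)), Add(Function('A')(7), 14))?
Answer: Rational(-1890, 17) ≈ -111.18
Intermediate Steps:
Function('A')(f) = Mul(2, f, Add(2, f)) (Function('A')(f) = Mul(Mul(2, f), Add(2, f)) = Mul(2, f, Add(2, f)))
Mul(Mul(27, Pow(-34, -1)), Add(Function('A')(7), 14)) = Mul(Mul(27, Pow(-34, -1)), Add(Mul(2, 7, Add(2, 7)), 14)) = Mul(Mul(27, Rational(-1, 34)), Add(Mul(2, 7, 9), 14)) = Mul(Rational(-27, 34), Add(126, 14)) = Mul(Rational(-27, 34), 140) = Rational(-1890, 17)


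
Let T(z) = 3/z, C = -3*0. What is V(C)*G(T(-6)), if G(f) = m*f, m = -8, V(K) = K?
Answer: 0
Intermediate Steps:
C = 0
G(f) = -8*f
V(C)*G(T(-6)) = 0*(-24/(-6)) = 0*(-24*(-1)/6) = 0*(-8*(-1/2)) = 0*4 = 0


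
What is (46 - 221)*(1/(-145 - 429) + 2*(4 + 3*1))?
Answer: -200875/82 ≈ -2449.7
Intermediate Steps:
(46 - 221)*(1/(-145 - 429) + 2*(4 + 3*1)) = -175*(1/(-574) + 2*(4 + 3)) = -175*(-1/574 + 2*7) = -175*(-1/574 + 14) = -175*8035/574 = -200875/82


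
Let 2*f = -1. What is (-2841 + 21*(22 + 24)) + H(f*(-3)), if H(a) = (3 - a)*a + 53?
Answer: -7279/4 ≈ -1819.8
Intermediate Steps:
f = -1/2 (f = (1/2)*(-1) = -1/2 ≈ -0.50000)
H(a) = 53 + a*(3 - a) (H(a) = a*(3 - a) + 53 = 53 + a*(3 - a))
(-2841 + 21*(22 + 24)) + H(f*(-3)) = (-2841 + 21*(22 + 24)) + (53 - (-1/2*(-3))**2 + 3*(-1/2*(-3))) = (-2841 + 21*46) + (53 - (3/2)**2 + 3*(3/2)) = (-2841 + 966) + (53 - 1*9/4 + 9/2) = -1875 + (53 - 9/4 + 9/2) = -1875 + 221/4 = -7279/4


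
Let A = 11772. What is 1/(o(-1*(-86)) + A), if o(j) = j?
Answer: 1/11858 ≈ 8.4331e-5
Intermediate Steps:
1/(o(-1*(-86)) + A) = 1/(-1*(-86) + 11772) = 1/(86 + 11772) = 1/11858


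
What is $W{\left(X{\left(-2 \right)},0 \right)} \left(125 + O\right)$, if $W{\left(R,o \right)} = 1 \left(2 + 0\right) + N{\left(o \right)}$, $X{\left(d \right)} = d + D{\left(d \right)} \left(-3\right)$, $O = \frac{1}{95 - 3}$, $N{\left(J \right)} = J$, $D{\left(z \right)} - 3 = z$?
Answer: $\frac{11501}{46} \approx 250.02$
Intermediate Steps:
$D{\left(z \right)} = 3 + z$
$O = \frac{1}{92} \approx 0.01087$
$X{\left(d \right)} = -9 - 2 d$ ($X{\left(d \right)} = d + \left(3 + d\right) \left(-3\right) = d - \left(9 + 3 d\right) = -9 - 2 d$)
$W{\left(R,o \right)} = 2 + o$ ($W{\left(R,o \right)} = 1 \left(2 + 0\right) + o = 1 \cdot 2 + o = 2 + o$)
$W{\left(X{\left(-2 \right)},0 \right)} \left(125 + O\right) = \left(2 + 0\right) \left(125 + \frac{1}{92}\right) = 2 \cdot \frac{11501}{92} = \frac{11501}{46}$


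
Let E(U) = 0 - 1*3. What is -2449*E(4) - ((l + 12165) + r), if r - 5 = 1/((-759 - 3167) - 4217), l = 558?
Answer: -43817482/8143 ≈ -5381.0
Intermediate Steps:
E(U) = -3 (E(U) = 0 - 3 = -3)
r = 40714/8143 (r = 5 + 1/((-759 - 3167) - 4217) = 5 + 1/(-3926 - 4217) = 5 + 1/(-8143) = 5 - 1/8143 = 40714/8143 ≈ 4.9999)
-2449*E(4) - ((l + 12165) + r) = -2449*(-3) - ((558 + 12165) + 40714/8143) = 7347 - (12723 + 40714/8143) = 7347 - 1*103644103/8143 = 7347 - 103644103/8143 = -43817482/8143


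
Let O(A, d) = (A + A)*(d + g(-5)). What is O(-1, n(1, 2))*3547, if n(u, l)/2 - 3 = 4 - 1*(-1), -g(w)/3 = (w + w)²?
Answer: 2014696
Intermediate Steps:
g(w) = -12*w² (g(w) = -3*(w + w)² = -3*4*w² = -12*w²)
n(u, l) = 16 (n(u, l) = 6 + 2*(4 - 1*(-1)) = 6 + 2*(4 + 1) = 6 + 2*5 = 6 + 10 = 16)
O(A, d) = 2*A*(-300 + d) (O(A, d) = (A + A)*(d - 12*(-5)²) = (2*A)*(d - 12*25) = (2*A)*(d - 300) = (2*A)*(-300 + d) = 2*A*(-300 + d))
O(-1, n(1, 2))*3547 = (2*(-1)*(-300 + 16))*3547 = (2*(-1)*(-284))*3547 = 568*3547 = 2014696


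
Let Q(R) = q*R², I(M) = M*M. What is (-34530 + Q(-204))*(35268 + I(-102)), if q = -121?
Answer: -231560054352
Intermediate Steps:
I(M) = M²
Q(R) = -121*R²
(-34530 + Q(-204))*(35268 + I(-102)) = (-34530 - 121*(-204)²)*(35268 + (-102)²) = (-34530 - 121*41616)*(35268 + 10404) = (-34530 - 5035536)*45672 = -5070066*45672 = -231560054352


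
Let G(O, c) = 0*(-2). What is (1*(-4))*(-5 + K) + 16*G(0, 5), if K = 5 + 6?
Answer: -24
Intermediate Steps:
K = 11
G(O, c) = 0
(1*(-4))*(-5 + K) + 16*G(0, 5) = (1*(-4))*(-5 + 11) + 16*0 = -4*6 + 0 = -24 + 0 = -24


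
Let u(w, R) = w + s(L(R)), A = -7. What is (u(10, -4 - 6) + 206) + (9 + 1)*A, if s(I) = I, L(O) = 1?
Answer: 147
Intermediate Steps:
u(w, R) = 1 + w (u(w, R) = w + 1 = 1 + w)
(u(10, -4 - 6) + 206) + (9 + 1)*A = ((1 + 10) + 206) + (9 + 1)*(-7) = (11 + 206) + 10*(-7) = 217 - 70 = 147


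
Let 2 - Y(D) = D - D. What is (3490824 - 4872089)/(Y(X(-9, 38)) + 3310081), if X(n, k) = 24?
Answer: -1381265/3310083 ≈ -0.41729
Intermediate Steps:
Y(D) = 2 (Y(D) = 2 - (D - D) = 2 - 1*0 = 2 + 0 = 2)
(3490824 - 4872089)/(Y(X(-9, 38)) + 3310081) = (3490824 - 4872089)/(2 + 3310081) = -1381265/3310083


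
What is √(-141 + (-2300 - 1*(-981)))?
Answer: 2*I*√365 ≈ 38.21*I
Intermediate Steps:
√(-141 + (-2300 - 1*(-981))) = √(-141 + (-2300 + 981)) = √(-141 - 1319) = √(-1460) = 2*I*√365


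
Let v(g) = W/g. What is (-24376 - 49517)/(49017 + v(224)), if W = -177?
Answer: -5517344/3659877 ≈ -1.5075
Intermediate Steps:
v(g) = -177/g
(-24376 - 49517)/(49017 + v(224)) = (-24376 - 49517)/(49017 - 177/224) = -73893/(49017 - 177*1/224) = -73893/(49017 - 177/224) = -73893/10979631/224 = -73893*224/10979631 = -5517344/3659877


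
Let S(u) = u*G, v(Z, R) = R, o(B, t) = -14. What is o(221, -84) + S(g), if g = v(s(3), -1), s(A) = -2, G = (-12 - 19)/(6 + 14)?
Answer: -249/20 ≈ -12.450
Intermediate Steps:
G = -31/20 ≈ -1.5500
g = -1
S(u) = -31*u/20 (S(u) = u*(-31/20) = -31*u/20)
o(221, -84) + S(g) = -14 - 31/20*(-1) = -14 + 31/20 = -249/20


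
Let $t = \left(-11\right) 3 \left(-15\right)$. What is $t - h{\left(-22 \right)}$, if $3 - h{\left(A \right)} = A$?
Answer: $470$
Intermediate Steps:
$h{\left(A \right)} = 3 - A$
$t = 495$ ($t = \left(-33\right) \left(-15\right) = 495$)
$t - h{\left(-22 \right)} = 495 - \left(3 - -22\right) = 495 - \left(3 + 22\right) = 495 - 25 = 470$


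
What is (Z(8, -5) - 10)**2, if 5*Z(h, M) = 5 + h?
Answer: 1369/25 ≈ 54.760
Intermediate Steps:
Z(h, M) = 1 + h/5 (Z(h, M) = (5 + h)/5 = 1 + h/5)
(Z(8, -5) - 10)**2 = ((1 + (1/5)*8) - 10)**2 = ((1 + 8/5) - 10)**2 = (13/5 - 10)**2 = (-37/5)**2 = 1369/25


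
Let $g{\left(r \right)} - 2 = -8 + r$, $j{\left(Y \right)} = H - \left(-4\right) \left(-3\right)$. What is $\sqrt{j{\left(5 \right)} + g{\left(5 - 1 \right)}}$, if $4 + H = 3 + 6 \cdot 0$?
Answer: $i \sqrt{15} \approx 3.873 i$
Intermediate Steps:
$H = -1$ ($H = -4 + \left(3 + 6 \cdot 0\right) = -4 + \left(3 + 0\right) = -4 + 3 = -1$)
$j{\left(Y \right)} = -13$ ($j{\left(Y \right)} = -1 - \left(-4\right) \left(-3\right) = -1 - 12 = -13$)
$g{\left(r \right)} = -6 + r$ ($g{\left(r \right)} = 2 + \left(-8 + r\right) = -6 + r$)
$\sqrt{j{\left(5 \right)} + g{\left(5 - 1 \right)}} = \sqrt{-13 + \left(-6 + \left(5 - 1\right)\right)} = \sqrt{-13 + \left(-6 + 4\right)} = \sqrt{-13 - 2} = \sqrt{-15} = i \sqrt{15}$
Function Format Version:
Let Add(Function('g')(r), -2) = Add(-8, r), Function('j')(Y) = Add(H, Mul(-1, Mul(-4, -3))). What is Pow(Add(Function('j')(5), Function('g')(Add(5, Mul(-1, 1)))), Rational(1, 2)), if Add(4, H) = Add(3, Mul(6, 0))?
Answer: Mul(I, Pow(15, Rational(1, 2))) ≈ Mul(3.8730, I)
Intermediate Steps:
H = -1 (H = Add(-4, Add(3, Mul(6, 0))) = Add(-4, Add(3, 0)) = Add(-4, 3) = -1)
Function('j')(Y) = -13 (Function('j')(Y) = Add(-1, Mul(-1, Mul(-4, -3))) = Add(-1, Mul(-1, 12)) = Add(-1, -12) = -13)
Function('g')(r) = Add(-6, r) (Function('g')(r) = Add(2, Add(-8, r)) = Add(-6, r))
Pow(Add(Function('j')(5), Function('g')(Add(5, Mul(-1, 1)))), Rational(1, 2)) = Pow(Add(-13, Add(-6, Add(5, Mul(-1, 1)))), Rational(1, 2)) = Pow(Add(-13, Add(-6, Add(5, -1))), Rational(1, 2)) = Pow(Add(-13, Add(-6, 4)), Rational(1, 2)) = Pow(Add(-13, -2), Rational(1, 2)) = Pow(-15, Rational(1, 2)) = Mul(I, Pow(15, Rational(1, 2)))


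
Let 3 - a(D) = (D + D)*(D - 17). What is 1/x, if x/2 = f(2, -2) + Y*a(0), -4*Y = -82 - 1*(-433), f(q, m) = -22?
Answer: -2/1141 ≈ -0.0017528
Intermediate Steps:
a(D) = 3 - 2*D*(-17 + D) (a(D) = 3 - (D + D)*(D - 17) = 3 - 2*D*(-17 + D))
Y = -351/4 (Y = -(-82 - 1*(-433))/4 = -(-82 + 433)/4 = -¼*351 = -351/4 ≈ -87.750)
x = -1141/2 (x = 2*(-22 - 351*(3 - 2*0² + 34*0)/4) = 2*(-22 - 351*(3 - 2*0 + 0)/4) = 2*(-22 - 351*(3 + 0 + 0)/4) = 2*(-22 - 351/4*3) = 2*(-22 - 1053/4) = 2*(-1141/4) = -1141/2 ≈ -570.50)
1/x = 1/(-1141/2) = -2/1141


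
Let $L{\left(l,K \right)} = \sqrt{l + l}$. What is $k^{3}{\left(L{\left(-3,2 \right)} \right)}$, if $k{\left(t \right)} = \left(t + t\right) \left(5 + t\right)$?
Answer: $19872 - 1680 i \sqrt{6} \approx 19872.0 - 4115.1 i$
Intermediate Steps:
$L{\left(l,K \right)} = \sqrt{2} \sqrt{l}$ ($L{\left(l,K \right)} = \sqrt{2 l} = \sqrt{2} \sqrt{l}$)
$k{\left(t \right)} = 2 t \left(5 + t\right)$
$k^{3}{\left(L{\left(-3,2 \right)} \right)} = \left(2 \sqrt{2} \sqrt{-3} \left(5 + \sqrt{2} \sqrt{-3}\right)\right)^{3} = \left(2 \sqrt{2} i \sqrt{3} \left(5 + \sqrt{2} i \sqrt{3}\right)\right)^{3} = \left(2 i \sqrt{6} \left(5 + i \sqrt{6}\right)\right)^{3} = - 48 i \sqrt{6} \left(5 + i \sqrt{6}\right)^{3}$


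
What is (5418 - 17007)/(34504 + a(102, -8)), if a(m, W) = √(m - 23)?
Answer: -133288952/396841979 + 3863*√79/396841979 ≈ -0.33579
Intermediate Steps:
a(m, W) = √(-23 + m)
(5418 - 17007)/(34504 + a(102, -8)) = (5418 - 17007)/(34504 + √(-23 + 102)) = -11589/(34504 + √79)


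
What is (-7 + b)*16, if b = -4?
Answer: -176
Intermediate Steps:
(-7 + b)*16 = (-7 - 4)*16 = -11*16 = -176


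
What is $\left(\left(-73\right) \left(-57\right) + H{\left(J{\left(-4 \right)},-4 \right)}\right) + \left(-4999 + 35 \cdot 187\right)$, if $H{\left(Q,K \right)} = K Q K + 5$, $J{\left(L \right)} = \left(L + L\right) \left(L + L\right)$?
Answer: $6736$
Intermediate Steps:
$J{\left(L \right)} = 4 L^{2}$ ($J{\left(L \right)} = 2 L 2 L = 4 L^{2}$)
$H{\left(Q,K \right)} = 5 + Q K^{2}$ ($H{\left(Q,K \right)} = Q K^{2} + 5 = 5 + Q K^{2}$)
$\left(\left(-73\right) \left(-57\right) + H{\left(J{\left(-4 \right)},-4 \right)}\right) + \left(-4999 + 35 \cdot 187\right) = \left(\left(-73\right) \left(-57\right) + \left(5 + 4 \left(-4\right)^{2} \left(-4\right)^{2}\right)\right) + \left(-4999 + 35 \cdot 187\right) = \left(4161 + \left(5 + 4 \cdot 16 \cdot 16\right)\right) + \left(-4999 + 6545\right) = \left(4161 + \left(5 + 64 \cdot 16\right)\right) + 1546 = \left(4161 + \left(5 + 1024\right)\right) + 1546 = \left(4161 + 1029\right) + 1546 = 5190 + 1546 = 6736$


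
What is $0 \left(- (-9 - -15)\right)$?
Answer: $0$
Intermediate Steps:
$0 \left(- (-9 - -15)\right) = 0 \left(- (-9 + 15)\right) = 0 \left(\left(-1\right) 6\right) = 0 \left(-6\right) = 0$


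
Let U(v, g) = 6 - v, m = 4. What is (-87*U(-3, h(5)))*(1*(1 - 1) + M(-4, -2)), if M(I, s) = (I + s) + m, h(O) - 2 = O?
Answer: 1566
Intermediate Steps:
h(O) = 2 + O
M(I, s) = 4 + I + s (M(I, s) = (I + s) + 4 = 4 + I + s)
(-87*U(-3, h(5)))*(1*(1 - 1) + M(-4, -2)) = (-87*(6 - 1*(-3)))*(1*(1 - 1) + (4 - 4 - 2)) = (-87*(6 + 3))*(1*0 - 2) = (-87*9)*(0 - 2) = -783*(-2) = 1566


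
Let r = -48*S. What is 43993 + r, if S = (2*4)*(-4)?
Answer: 45529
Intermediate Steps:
S = -32 (S = 8*(-4) = -32)
r = 1536 (r = -48*(-32) = 1536)
43993 + r = 43993 + 1536 = 45529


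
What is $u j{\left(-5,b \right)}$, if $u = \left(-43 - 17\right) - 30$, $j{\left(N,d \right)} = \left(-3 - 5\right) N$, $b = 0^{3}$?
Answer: $-3600$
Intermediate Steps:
$b = 0$
$j{\left(N,d \right)} = - 8 N$
$u = -90$ ($u = -60 - 30 = -90$)
$u j{\left(-5,b \right)} = - 90 \left(\left(-8\right) \left(-5\right)\right) = \left(-90\right) 40 = -3600$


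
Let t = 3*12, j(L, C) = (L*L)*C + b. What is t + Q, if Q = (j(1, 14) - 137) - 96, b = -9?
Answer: -192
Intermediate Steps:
j(L, C) = -9 + C*L² (j(L, C) = (L*L)*C - 9 = L²*C - 9 = C*L² - 9 = -9 + C*L²)
t = 36
Q = -228 (Q = ((-9 + 14*1²) - 137) - 96 = ((-9 + 14*1) - 137) - 96 = ((-9 + 14) - 137) - 96 = (5 - 137) - 96 = -132 - 96 = -228)
t + Q = 36 - 228 = -192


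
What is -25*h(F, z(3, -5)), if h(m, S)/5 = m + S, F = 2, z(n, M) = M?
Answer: 375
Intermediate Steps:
h(m, S) = 5*S + 5*m (h(m, S) = 5*(m + S) = 5*(S + m) = 5*S + 5*m)
-25*h(F, z(3, -5)) = -25*(5*(-5) + 5*2) = -25*(-25 + 10) = -25*(-15) = 375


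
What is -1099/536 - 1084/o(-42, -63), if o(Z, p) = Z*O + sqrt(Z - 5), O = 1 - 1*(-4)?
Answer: 73497487/23662792 + 1084*I*sqrt(47)/44147 ≈ 3.106 + 0.16834*I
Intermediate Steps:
O = 5 (O = 1 + 4 = 5)
o(Z, p) = sqrt(-5 + Z) + 5*Z (o(Z, p) = Z*5 + sqrt(Z - 5) = 5*Z + sqrt(-5 + Z) = sqrt(-5 + Z) + 5*Z)
-1099/536 - 1084/o(-42, -63) = -1099/536 - 1084/(sqrt(-5 - 42) + 5*(-42)) = -1099*1/536 - 1084/(sqrt(-47) - 210) = -1099/536 - 1084/(I*sqrt(47) - 210) = -1099/536 - 1084/(-210 + I*sqrt(47))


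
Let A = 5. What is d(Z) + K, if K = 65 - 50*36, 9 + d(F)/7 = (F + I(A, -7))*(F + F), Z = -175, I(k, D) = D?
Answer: 444102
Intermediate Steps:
d(F) = -63 + 14*F*(-7 + F) (d(F) = -63 + 7*((F - 7)*(F + F)) = -63 + 7*((-7 + F)*(2*F)) = -63 + 7*(2*F*(-7 + F)) = -63 + 14*F*(-7 + F))
K = -1735 (K = 65 - 1800 = -1735)
d(Z) + K = (-63 - 98*(-175) + 14*(-175)²) - 1735 = (-63 + 17150 + 14*30625) - 1735 = (-63 + 17150 + 428750) - 1735 = 445837 - 1735 = 444102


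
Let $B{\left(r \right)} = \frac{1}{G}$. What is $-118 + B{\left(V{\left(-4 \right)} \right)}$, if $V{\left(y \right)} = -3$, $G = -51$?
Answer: $- \frac{6019}{51} \approx -118.02$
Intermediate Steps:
$B{\left(r \right)} = - \frac{1}{51}$ ($B{\left(r \right)} = \frac{1}{-51} = - \frac{1}{51}$)
$-118 + B{\left(V{\left(-4 \right)} \right)} = -118 - \frac{1}{51} = - \frac{6019}{51}$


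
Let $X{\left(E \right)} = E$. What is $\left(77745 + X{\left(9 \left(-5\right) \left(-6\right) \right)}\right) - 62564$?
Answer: $15451$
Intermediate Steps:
$\left(77745 + X{\left(9 \left(-5\right) \left(-6\right) \right)}\right) - 62564 = \left(77745 + 9 \left(-5\right) \left(-6\right)\right) - 62564 = \left(77745 - -270\right) - 62564 = \left(77745 + 270\right) - 62564 = 78015 - 62564 = 15451$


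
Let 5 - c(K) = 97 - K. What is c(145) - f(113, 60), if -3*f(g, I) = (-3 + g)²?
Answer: 12259/3 ≈ 4086.3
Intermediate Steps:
f(g, I) = -(-3 + g)²/3
c(K) = -92 + K (c(K) = 5 - (97 - K) = 5 + (-97 + K) = -92 + K)
c(145) - f(113, 60) = (-92 + 145) - (-1)*(-3 + 113)²/3 = 53 - (-1)*110²/3 = 53 - (-1)*12100/3 = 53 - 1*(-12100/3) = 53 + 12100/3 = 12259/3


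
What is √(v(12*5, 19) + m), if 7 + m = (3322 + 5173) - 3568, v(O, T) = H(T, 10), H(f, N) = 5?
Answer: 5*√197 ≈ 70.178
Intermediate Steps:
v(O, T) = 5
m = 4920 (m = -7 + ((3322 + 5173) - 3568) = -7 + (8495 - 3568) = -7 + 4927 = 4920)
√(v(12*5, 19) + m) = √(5 + 4920) = √4925 = 5*√197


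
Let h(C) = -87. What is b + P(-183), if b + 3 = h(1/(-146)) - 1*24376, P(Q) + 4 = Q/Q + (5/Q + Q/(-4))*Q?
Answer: -131345/4 ≈ -32836.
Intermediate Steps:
P(Q) = -3 + Q*(5/Q - Q/4) (P(Q) = -4 + (Q/Q + (5/Q + Q/(-4))*Q) = -4 + (1 + (5/Q + Q*(-¼))*Q) = -4 + (1 + (5/Q - Q/4)*Q) = -4 + (1 + Q*(5/Q - Q/4)) = -3 + Q*(5/Q - Q/4))
b = -24466 (b = -3 + (-87 - 1*24376) = -3 + (-87 - 24376) = -3 - 24463 = -24466)
b + P(-183) = -24466 + (2 - ¼*(-183)²) = -24466 + (2 - ¼*33489) = -24466 + (2 - 33489/4) = -24466 - 33481/4 = -131345/4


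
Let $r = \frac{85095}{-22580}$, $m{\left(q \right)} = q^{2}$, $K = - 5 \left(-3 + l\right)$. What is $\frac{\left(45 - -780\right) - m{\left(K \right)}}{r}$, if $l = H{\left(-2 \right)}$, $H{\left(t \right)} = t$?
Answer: $- \frac{903200}{17019} \approx -53.07$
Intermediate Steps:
$l = -2$
$K = 25$ ($K = - 5 \left(-3 - 2\right) = \left(-5\right) \left(-5\right) = 25$)
$r = - \frac{17019}{4516}$ ($r = 85095 \left(- \frac{1}{22580}\right) = - \frac{17019}{4516} \approx -3.7686$)
$\frac{\left(45 - -780\right) - m{\left(K \right)}}{r} = \frac{\left(45 - -780\right) - 25^{2}}{- \frac{17019}{4516}} = \left(\left(45 + 780\right) - 625\right) \left(- \frac{4516}{17019}\right) = \left(825 - 625\right) \left(- \frac{4516}{17019}\right) = 200 \left(- \frac{4516}{17019}\right) = - \frac{903200}{17019}$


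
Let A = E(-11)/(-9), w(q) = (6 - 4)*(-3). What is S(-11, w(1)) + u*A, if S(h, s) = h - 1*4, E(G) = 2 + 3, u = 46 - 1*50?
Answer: -115/9 ≈ -12.778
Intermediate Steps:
u = -4 (u = 46 - 50 = -4)
E(G) = 5
w(q) = -6 (w(q) = 2*(-3) = -6)
S(h, s) = -4 + h (S(h, s) = h - 4 = -4 + h)
A = -5/9 (A = 5/(-9) = 5*(-1/9) = -5/9 ≈ -0.55556)
S(-11, w(1)) + u*A = (-4 - 11) - 4*(-5/9) = -15 + 20/9 = -115/9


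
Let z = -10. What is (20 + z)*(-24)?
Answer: -240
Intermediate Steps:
(20 + z)*(-24) = (20 - 10)*(-24) = 10*(-24) = -240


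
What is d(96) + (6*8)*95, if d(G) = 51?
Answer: 4611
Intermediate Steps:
d(96) + (6*8)*95 = 51 + (6*8)*95 = 51 + 48*95 = 51 + 4560 = 4611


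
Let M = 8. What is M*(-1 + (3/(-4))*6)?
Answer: -44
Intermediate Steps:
M*(-1 + (3/(-4))*6) = 8*(-1 + (3/(-4))*6) = 8*(-1 + (3*(-1/4))*6) = 8*(-1 - 3/4*6) = 8*(-1 - 9/2) = 8*(-11/2) = -44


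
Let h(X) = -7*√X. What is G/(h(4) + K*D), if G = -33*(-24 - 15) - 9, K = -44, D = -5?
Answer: 639/103 ≈ 6.2039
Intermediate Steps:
G = 1278 (G = -33*(-39) - 9 = 1287 - 9 = 1278)
G/(h(4) + K*D) = 1278/(-7*√4 - 44*(-5)) = 1278/(-7*2 + 220) = 1278/(-14 + 220) = 1278/206 = 1278*(1/206) = 639/103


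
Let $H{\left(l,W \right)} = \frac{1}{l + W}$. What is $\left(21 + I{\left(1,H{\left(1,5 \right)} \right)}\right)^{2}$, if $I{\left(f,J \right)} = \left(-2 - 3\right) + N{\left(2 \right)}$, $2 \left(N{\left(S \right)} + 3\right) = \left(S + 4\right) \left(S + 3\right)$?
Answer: $784$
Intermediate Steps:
$N{\left(S \right)} = -3 + \frac{\left(3 + S\right) \left(4 + S\right)}{2}$ ($N{\left(S \right)} = -3 + \frac{\left(S + 4\right) \left(S + 3\right)}{2} = -3 + \frac{\left(4 + S\right) \left(3 + S\right)}{2} = -3 + \frac{\left(3 + S\right) \left(4 + S\right)}{2}$)
$H{\left(l,W \right)} = \frac{1}{W + l}$
$I{\left(f,J \right)} = 7$ ($I{\left(f,J \right)} = \left(-2 - 3\right) + \left(3 + \frac{2^{2}}{2} + \frac{7}{2} \cdot 2\right) = -5 + \left(3 + \frac{1}{2} \cdot 4 + 7\right) = -5 + \left(3 + 2 + 7\right) = -5 + 12 = 7$)
$\left(21 + I{\left(1,H{\left(1,5 \right)} \right)}\right)^{2} = \left(21 + 7\right)^{2} = 28^{2} = 784$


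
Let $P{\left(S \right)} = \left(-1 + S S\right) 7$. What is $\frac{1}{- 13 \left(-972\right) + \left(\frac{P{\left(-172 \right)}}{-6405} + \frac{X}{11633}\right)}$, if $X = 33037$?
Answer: $\frac{3548065}{44728712612} \approx 7.9324 \cdot 10^{-5}$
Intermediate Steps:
$P{\left(S \right)} = -7 + 7 S^{2}$ ($P{\left(S \right)} = \left(-1 + S^{2}\right) 7 = -7 + 7 S^{2}$)
$\frac{1}{- 13 \left(-972\right) + \left(\frac{P{\left(-172 \right)}}{-6405} + \frac{X}{11633}\right)} = \frac{1}{- 13 \left(-972\right) + \left(\frac{-7 + 7 \left(-172\right)^{2}}{-6405} + \frac{33037}{11633}\right)} = \frac{1}{\left(-1\right) \left(-12636\right) + \left(\left(-7 + 7 \cdot 29584\right) \left(- \frac{1}{6405}\right) + 33037 \cdot \frac{1}{11633}\right)} = \frac{1}{12636 + \left(\left(-7 + 207088\right) \left(- \frac{1}{6405}\right) + \frac{33037}{11633}\right)} = \frac{1}{12636 + \left(207081 \left(- \frac{1}{6405}\right) + \frac{33037}{11633}\right)} = \frac{1}{12636 + \left(- \frac{9861}{305} + \frac{33037}{11633}\right)} = \frac{1}{12636 - \frac{104636728}{3548065}} = \frac{1}{\frac{44728712612}{3548065}} = \frac{3548065}{44728712612}$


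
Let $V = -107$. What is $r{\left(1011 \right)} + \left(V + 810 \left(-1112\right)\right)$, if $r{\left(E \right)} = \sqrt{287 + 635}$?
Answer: $-900827 + \sqrt{922} \approx -9.008 \cdot 10^{5}$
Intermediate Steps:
$r{\left(E \right)} = \sqrt{922}$
$r{\left(1011 \right)} + \left(V + 810 \left(-1112\right)\right) = \sqrt{922} + \left(-107 + 810 \left(-1112\right)\right) = \sqrt{922} - 900827 = -900827 + \sqrt{922}$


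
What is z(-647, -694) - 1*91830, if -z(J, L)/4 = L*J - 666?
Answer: -1885238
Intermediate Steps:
z(J, L) = 2664 - 4*J*L (z(J, L) = -4*(L*J - 666) = -4*(J*L - 666) = -4*(-666 + J*L) = 2664 - 4*J*L)
z(-647, -694) - 1*91830 = (2664 - 4*(-647)*(-694)) - 1*91830 = (2664 - 1796072) - 91830 = -1793408 - 91830 = -1885238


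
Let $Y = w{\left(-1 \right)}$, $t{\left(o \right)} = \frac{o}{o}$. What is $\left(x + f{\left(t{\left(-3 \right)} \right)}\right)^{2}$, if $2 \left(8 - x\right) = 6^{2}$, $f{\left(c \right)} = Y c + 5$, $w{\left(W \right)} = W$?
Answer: $36$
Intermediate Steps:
$t{\left(o \right)} = 1$
$Y = -1$
$f{\left(c \right)} = 5 - c$ ($f{\left(c \right)} = - c + 5 = 5 - c$)
$x = -10$ ($x = 8 - \frac{6^{2}}{2} = 8 - 18 = -10$)
$\left(x + f{\left(t{\left(-3 \right)} \right)}\right)^{2} = \left(-10 + \left(5 - 1\right)\right)^{2} = \left(-10 + 4\right)^{2} = \left(-6\right)^{2} = 36$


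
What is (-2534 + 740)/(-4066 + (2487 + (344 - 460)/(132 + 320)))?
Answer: 101361/89228 ≈ 1.1360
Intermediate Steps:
(-2534 + 740)/(-4066 + (2487 + (344 - 460)/(132 + 320))) = -1794/(-4066 + (2487 - 116/452)) = -1794/(-4066 + (2487 - 116*1/452)) = -1794/(-4066 + (2487 - 29/113)) = -1794/(-4066 + 281002/113) = -1794/(-178456/113) = -1794*(-113/178456) = 101361/89228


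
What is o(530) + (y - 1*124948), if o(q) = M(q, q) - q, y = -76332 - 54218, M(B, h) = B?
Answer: -255498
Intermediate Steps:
y = -130550
o(q) = 0 (o(q) = q - q = 0)
o(530) + (y - 1*124948) = 0 + (-130550 - 1*124948) = 0 + (-130550 - 124948) = 0 - 255498 = -255498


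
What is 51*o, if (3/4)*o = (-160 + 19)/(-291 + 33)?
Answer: 1598/43 ≈ 37.163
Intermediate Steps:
o = 94/129 (o = 4*((-160 + 19)/(-291 + 33))/3 = 4*(-141/(-258))/3 = 4*(-141*(-1/258))/3 = (4/3)*(47/86) = 94/129 ≈ 0.72868)
51*o = 51*(94/129) = 1598/43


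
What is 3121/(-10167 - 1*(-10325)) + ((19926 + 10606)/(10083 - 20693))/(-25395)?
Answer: 420465014503/21285835050 ≈ 19.753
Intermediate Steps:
3121/(-10167 - 1*(-10325)) + ((19926 + 10606)/(10083 - 20693))/(-25395) = 3121/(-10167 + 10325) + (30532/(-10610))*(-1/25395) = 3121/158 + (30532*(-1/10610))*(-1/25395) = 3121*(1/158) - 15266/5305*(-1/25395) = 3121/158 + 15266/134720475 = 420465014503/21285835050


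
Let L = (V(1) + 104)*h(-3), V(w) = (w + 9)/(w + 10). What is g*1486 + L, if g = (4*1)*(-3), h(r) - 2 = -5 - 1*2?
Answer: -201922/11 ≈ -18357.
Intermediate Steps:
h(r) = -5 (h(r) = 2 + (-5 - 1*2) = 2 + (-5 - 2) = 2 - 7 = -5)
g = -12 (g = 4*(-3) = -12)
V(w) = (9 + w)/(10 + w)
L = -5770/11 (L = ((9 + 1)/(10 + 1) + 104)*(-5) = (10/11 + 104)*(-5) = (1154/11)*(-5) = -5770/11 ≈ -524.54)
g*1486 + L = -12*1486 - 5770/11 = -17832 - 5770/11 = -201922/11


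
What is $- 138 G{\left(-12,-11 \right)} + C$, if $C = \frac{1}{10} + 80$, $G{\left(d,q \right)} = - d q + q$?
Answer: $\frac{198141}{10} \approx 19814.0$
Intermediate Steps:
$G{\left(d,q \right)} = q - d q$ ($G{\left(d,q \right)} = - d q + q = q - d q$)
$C = \frac{801}{10}$ ($C = \frac{1}{10} + 80 = \frac{801}{10} \approx 80.1$)
$- 138 G{\left(-12,-11 \right)} + C = - 138 \left(- 11 \left(1 - -12\right)\right) + \frac{801}{10} = - 138 \left(- 11 \left(1 + 12\right)\right) + \frac{801}{10} = - 138 \left(\left(-11\right) 13\right) + \frac{801}{10} = \left(-138\right) \left(-143\right) + \frac{801}{10} = 19734 + \frac{801}{10} = \frac{198141}{10}$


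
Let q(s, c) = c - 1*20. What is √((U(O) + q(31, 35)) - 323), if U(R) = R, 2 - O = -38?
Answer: 2*I*√67 ≈ 16.371*I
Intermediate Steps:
O = 40 (O = 2 - 1*(-38) = 2 + 38 = 40)
q(s, c) = -20 + c (q(s, c) = c - 20 = -20 + c)
√((U(O) + q(31, 35)) - 323) = √((40 + (-20 + 35)) - 323) = √((40 + 15) - 323) = √(55 - 323) = √(-268) = 2*I*√67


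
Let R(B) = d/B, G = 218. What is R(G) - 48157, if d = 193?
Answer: -10498033/218 ≈ -48156.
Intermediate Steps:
R(B) = 193/B
R(G) - 48157 = 193/218 - 48157 = -10498033/218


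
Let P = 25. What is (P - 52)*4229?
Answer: -114183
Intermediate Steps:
(P - 52)*4229 = (25 - 52)*4229 = -27*4229 = -114183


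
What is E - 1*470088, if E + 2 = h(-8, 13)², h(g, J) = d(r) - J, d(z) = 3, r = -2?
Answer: -469990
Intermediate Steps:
h(g, J) = 3 - J
E = 98 (E = -2 + (3 - 1*13)² = -2 + (3 - 13)² = -2 + (-10)² = -2 + 100 = 98)
E - 1*470088 = 98 - 1*470088 = 98 - 470088 = -469990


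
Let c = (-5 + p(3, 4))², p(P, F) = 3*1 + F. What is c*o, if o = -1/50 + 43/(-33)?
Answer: -4366/825 ≈ -5.2921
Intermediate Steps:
p(P, F) = 3 + F
c = 4 (c = (-5 + (3 + 4))² = (-5 + 7)² = 2² = 4)
o = -2183/1650 (o = -1*1/50 + 43*(-1/33) = -1/50 - 43/33 = -2183/1650 ≈ -1.3230)
c*o = 4*(-2183/1650) = -4366/825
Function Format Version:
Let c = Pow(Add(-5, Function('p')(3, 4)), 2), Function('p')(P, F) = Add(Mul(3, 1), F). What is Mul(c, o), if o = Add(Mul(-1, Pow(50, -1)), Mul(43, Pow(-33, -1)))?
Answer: Rational(-4366, 825) ≈ -5.2921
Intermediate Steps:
Function('p')(P, F) = Add(3, F)
c = 4 (c = Pow(Add(-5, Add(3, 4)), 2) = Pow(Add(-5, 7), 2) = Pow(2, 2) = 4)
o = Rational(-2183, 1650) (o = Add(Mul(-1, Rational(1, 50)), Mul(43, Rational(-1, 33))) = Add(Rational(-1, 50), Rational(-43, 33)) = Rational(-2183, 1650) ≈ -1.3230)
Mul(c, o) = Mul(4, Rational(-2183, 1650)) = Rational(-4366, 825)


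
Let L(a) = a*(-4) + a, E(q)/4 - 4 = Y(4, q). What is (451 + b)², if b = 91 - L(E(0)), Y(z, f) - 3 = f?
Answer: 391876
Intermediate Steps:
Y(z, f) = 3 + f
E(q) = 28 + 4*q (E(q) = 16 + 4*(3 + q) = 16 + (12 + 4*q) = 28 + 4*q)
L(a) = -3*a (L(a) = -4*a + a = -3*a)
b = 175 (b = 91 - (-3)*(28 + 4*0) = 91 - (-3)*(28 + 0) = 91 - (-3)*28 = 91 - 1*(-84) = 91 + 84 = 175)
(451 + b)² = (451 + 175)² = 626² = 391876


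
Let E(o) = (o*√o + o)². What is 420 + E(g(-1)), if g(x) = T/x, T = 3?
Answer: 402 + 18*I*√3 ≈ 402.0 + 31.177*I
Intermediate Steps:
g(x) = 3/x
E(o) = (o + o^(3/2))² (E(o) = (o^(3/2) + o)² = (o + o^(3/2))²)
420 + E(g(-1)) = 420 + (3/(-1) + (3/(-1))^(3/2))² = 420 + (3*(-1) + (3*(-1))^(3/2))² = 420 + (-3 + (-3)^(3/2))² = 420 + (-3 - 3*I*√3)²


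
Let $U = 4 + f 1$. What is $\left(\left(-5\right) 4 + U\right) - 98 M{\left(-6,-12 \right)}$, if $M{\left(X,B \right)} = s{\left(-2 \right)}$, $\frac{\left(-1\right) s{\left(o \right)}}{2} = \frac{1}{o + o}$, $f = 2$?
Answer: $-63$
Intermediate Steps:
$s{\left(o \right)} = - \frac{1}{o}$ ($s{\left(o \right)} = - \frac{2}{o + o} = - \frac{2}{2 o} = - 2 \frac{1}{2 o} = - \frac{1}{o}$)
$M{\left(X,B \right)} = \frac{1}{2}$ ($M{\left(X,B \right)} = - \frac{1}{-2} = \left(-1\right) \left(- \frac{1}{2}\right) = \frac{1}{2}$)
$U = 6$ ($U = 4 + 2 \cdot 1 = 4 + 2 = 6$)
$\left(\left(-5\right) 4 + U\right) - 98 M{\left(-6,-12 \right)} = \left(\left(-5\right) 4 + 6\right) - 49 = \left(-20 + 6\right) - 49 = -14 - 49 = -63$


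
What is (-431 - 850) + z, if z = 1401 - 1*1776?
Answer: -1656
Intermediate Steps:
z = -375 (z = 1401 - 1776 = -375)
(-431 - 850) + z = (-431 - 850) - 375 = -1281 - 375 = -1656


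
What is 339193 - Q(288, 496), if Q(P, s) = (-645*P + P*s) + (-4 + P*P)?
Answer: 299165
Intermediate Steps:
Q(P, s) = -4 + P² - 645*P + P*s (Q(P, s) = (-645*P + P*s) + (-4 + P²) = -4 + P² - 645*P + P*s)
339193 - Q(288, 496) = 339193 - (-4 + 288² - 645*288 + 288*496) = 339193 - (-4 + 82944 - 185760 + 142848) = 339193 - 1*40028 = 339193 - 40028 = 299165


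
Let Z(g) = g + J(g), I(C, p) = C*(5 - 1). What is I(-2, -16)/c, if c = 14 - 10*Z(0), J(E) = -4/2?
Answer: -4/17 ≈ -0.23529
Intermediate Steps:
J(E) = -2 (J(E) = -4*½ = -2)
I(C, p) = 4*C (I(C, p) = C*4 = 4*C)
Z(g) = -2 + g (Z(g) = g - 2 = -2 + g)
c = 34 (c = 14 - 10*(-2 + 0) = 14 - 10*(-2) = 14 + 20 = 34)
I(-2, -16)/c = (4*(-2))/34 = -8*1/34 = -4/17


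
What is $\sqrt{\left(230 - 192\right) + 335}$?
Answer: $\sqrt{373} \approx 19.313$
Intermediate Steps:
$\sqrt{\left(230 - 192\right) + 335} = \sqrt{38 + 335} = \sqrt{373}$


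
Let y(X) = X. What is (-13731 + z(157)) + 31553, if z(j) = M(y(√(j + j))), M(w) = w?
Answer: 17822 + √314 ≈ 17840.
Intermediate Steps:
z(j) = √2*√j (z(j) = √(j + j) = √(2*j) = √2*√j)
(-13731 + z(157)) + 31553 = (-13731 + √2*√157) + 31553 = (-13731 + √314) + 31553 = 17822 + √314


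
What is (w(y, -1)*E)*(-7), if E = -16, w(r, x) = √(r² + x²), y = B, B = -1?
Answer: 112*√2 ≈ 158.39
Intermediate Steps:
y = -1
(w(y, -1)*E)*(-7) = (√((-1)² + (-1)²)*(-16))*(-7) = (√(1 + 1)*(-16))*(-7) = (√2*(-16))*(-7) = -16*√2*(-7) = 112*√2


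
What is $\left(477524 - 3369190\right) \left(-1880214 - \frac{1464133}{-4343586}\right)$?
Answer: $\frac{11807929781522739743}{2171793} \approx 5.437 \cdot 10^{12}$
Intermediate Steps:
$\left(477524 - 3369190\right) \left(-1880214 - \frac{1464133}{-4343586}\right) = - 2891666 \left(-1880214 - - \frac{1464133}{4343586}\right) = - 2891666 \left(-1880214 + \frac{1464133}{4343586}\right) = \left(-2891666\right) \left(- \frac{8166869743271}{4343586}\right) = \frac{11807929781522739743}{2171793}$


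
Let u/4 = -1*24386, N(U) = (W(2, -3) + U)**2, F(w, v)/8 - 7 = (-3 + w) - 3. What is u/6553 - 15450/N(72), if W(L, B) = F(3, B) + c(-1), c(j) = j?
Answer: -11029982/674959 ≈ -16.342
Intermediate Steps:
F(w, v) = 8 + 8*w (F(w, v) = 56 + 8*((-3 + w) - 3) = 56 + 8*(-6 + w) = 56 + (-48 + 8*w) = 8 + 8*w)
W(L, B) = 31 (W(L, B) = (8 + 8*3) - 1 = (8 + 24) - 1 = 32 - 1 = 31)
N(U) = (31 + U)**2
u = -97544 (u = 4*(-1*24386) = 4*(-24386) = -97544)
u/6553 - 15450/N(72) = -97544/6553 - 15450/(31 + 72)**2 = -97544*1/6553 - 15450/(103**2) = -97544/6553 - 15450/10609 = -97544/6553 - 15450*1/10609 = -97544/6553 - 150/103 = -11029982/674959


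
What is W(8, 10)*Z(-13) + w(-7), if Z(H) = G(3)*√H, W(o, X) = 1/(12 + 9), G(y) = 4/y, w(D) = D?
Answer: -7 + 4*I*√13/63 ≈ -7.0 + 0.22892*I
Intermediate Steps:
W(o, X) = 1/21
Z(H) = 4*√H/3 (Z(H) = (4/3)*√H = (4*(⅓))*√H = 4*√H/3)
W(8, 10)*Z(-13) + w(-7) = (4*√(-13)/3)/21 - 7 = (4*(I*√13)/3)/21 - 7 = (4*I*√13/3)/21 - 7 = 4*I*√13/63 - 7 = -7 + 4*I*√13/63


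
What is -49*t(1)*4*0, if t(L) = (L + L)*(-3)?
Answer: 0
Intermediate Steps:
t(L) = -6*L (t(L) = (2*L)*(-3) = -6*L)
-49*t(1)*4*0 = -49*-6*1*4*0 = -49*(-6*4)*0 = -(-1176)*0 = -49*0 = 0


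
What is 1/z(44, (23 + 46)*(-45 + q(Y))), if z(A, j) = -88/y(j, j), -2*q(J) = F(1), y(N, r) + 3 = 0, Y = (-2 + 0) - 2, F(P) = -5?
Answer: 3/88 ≈ 0.034091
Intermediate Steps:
Y = -4 (Y = -2 - 2 = -4)
y(N, r) = -3 (y(N, r) = -3 + 0 = -3)
q(J) = 5/2 (q(J) = -½*(-5) = 5/2)
z(A, j) = 88/3 (z(A, j) = -88/(-3) = -88*(-⅓) = 88/3)
1/z(44, (23 + 46)*(-45 + q(Y))) = 1/(88/3) = 3/88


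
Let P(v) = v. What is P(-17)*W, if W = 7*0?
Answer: 0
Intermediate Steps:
W = 0
P(-17)*W = -17*0 = 0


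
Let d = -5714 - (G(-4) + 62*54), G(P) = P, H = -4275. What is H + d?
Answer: -13333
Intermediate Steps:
d = -9058 (d = -5714 - (-4 + 62*54) = -5714 - (-4 + 3348) = -5714 - 1*3344 = -5714 - 3344 = -9058)
H + d = -4275 - 9058 = -13333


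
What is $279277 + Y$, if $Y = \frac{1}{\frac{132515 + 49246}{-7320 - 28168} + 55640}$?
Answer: $\frac{551396286641331}{1974370559} \approx 2.7928 \cdot 10^{5}$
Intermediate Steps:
$Y = \frac{35488}{1974370559}$ ($Y = \frac{1}{\frac{181761}{-35488} + 55640} = \frac{1}{181761 \left(- \frac{1}{35488}\right) + 55640} = \frac{1}{- \frac{181761}{35488} + 55640} = \frac{1}{\frac{1974370559}{35488}} = \frac{35488}{1974370559} \approx 1.7974 \cdot 10^{-5}$)
$279277 + Y = 279277 + \frac{35488}{1974370559} = \frac{551396286641331}{1974370559}$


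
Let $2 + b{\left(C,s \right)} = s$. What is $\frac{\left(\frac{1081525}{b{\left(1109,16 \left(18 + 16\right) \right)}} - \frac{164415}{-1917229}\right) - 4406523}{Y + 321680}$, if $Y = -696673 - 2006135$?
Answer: $\frac{4576912396936559}{2474320868637104} \approx 1.8498$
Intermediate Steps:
$Y = -2702808$ ($Y = -696673 - 2006135 = -2702808$)
$b{\left(C,s \right)} = -2 + s$
$\frac{\left(\frac{1081525}{b{\left(1109,16 \left(18 + 16\right) \right)}} - \frac{164415}{-1917229}\right) - 4406523}{Y + 321680} = \frac{\left(\frac{1081525}{-2 + 16 \left(18 + 16\right)} - \frac{164415}{-1917229}\right) - 4406523}{-2702808 + 321680} = \frac{\left(\frac{1081525}{-2 + 16 \cdot 34} - - \frac{164415}{1917229}\right) - 4406523}{-2381128} = \left(\left(\frac{1081525}{-2 + 544} + \frac{164415}{1917229}\right) - 4406523\right) \left(- \frac{1}{2381128}\right) = \left(\left(\frac{1081525}{542} + \frac{164415}{1917229}\right) - 4406523\right) \left(- \frac{1}{2381128}\right) = \left(\frac{2073620207155}{1039138118} - 4406523\right) \left(- \frac{1}{2381128}\right) = \left(- \frac{4576912396936559}{1039138118}\right) \left(- \frac{1}{2381128}\right) = \frac{4576912396936559}{2474320868637104}$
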